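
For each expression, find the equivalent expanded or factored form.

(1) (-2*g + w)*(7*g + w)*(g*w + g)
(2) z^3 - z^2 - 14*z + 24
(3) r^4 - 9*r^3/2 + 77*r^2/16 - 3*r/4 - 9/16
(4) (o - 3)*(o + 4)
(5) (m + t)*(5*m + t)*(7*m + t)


(1) = -14*g^3*w - 14*g^3 + 5*g^2*w^2 + 5*g^2*w + g*w^3 + g*w^2
(2) = (z - 3)*(z - 2)*(z + 4)
(3) = (r - 3)*(r - 1)*(r - 3/4)*(r + 1/4)
(4) = o^2 + o - 12
(5) = 35*m^3 + 47*m^2*t + 13*m*t^2 + t^3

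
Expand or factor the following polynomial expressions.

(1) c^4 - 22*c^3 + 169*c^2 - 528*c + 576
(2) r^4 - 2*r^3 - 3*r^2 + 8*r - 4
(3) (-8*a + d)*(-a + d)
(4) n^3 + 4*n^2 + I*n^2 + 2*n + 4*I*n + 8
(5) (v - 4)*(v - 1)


(1) = (c - 8)^2*(c - 3)^2
(2) = (r - 2)*(r - 1)^2*(r + 2)
(3) = 8*a^2 - 9*a*d + d^2
(4) = (n + 4)*(n - I)*(n + 2*I)
(5) = v^2 - 5*v + 4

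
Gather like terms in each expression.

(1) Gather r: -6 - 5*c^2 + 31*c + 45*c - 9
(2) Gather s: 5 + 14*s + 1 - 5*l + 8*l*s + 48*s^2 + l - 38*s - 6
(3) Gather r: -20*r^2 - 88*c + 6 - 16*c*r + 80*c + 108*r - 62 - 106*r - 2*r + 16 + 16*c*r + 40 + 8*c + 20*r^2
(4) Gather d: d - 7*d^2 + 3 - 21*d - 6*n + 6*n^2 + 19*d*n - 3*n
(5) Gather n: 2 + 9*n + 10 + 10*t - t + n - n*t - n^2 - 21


(1) = -5*c^2 + 76*c - 15
(2) = -4*l + 48*s^2 + s*(8*l - 24)
(3) = 0
(4) = -7*d^2 + d*(19*n - 20) + 6*n^2 - 9*n + 3
(5) = -n^2 + n*(10 - t) + 9*t - 9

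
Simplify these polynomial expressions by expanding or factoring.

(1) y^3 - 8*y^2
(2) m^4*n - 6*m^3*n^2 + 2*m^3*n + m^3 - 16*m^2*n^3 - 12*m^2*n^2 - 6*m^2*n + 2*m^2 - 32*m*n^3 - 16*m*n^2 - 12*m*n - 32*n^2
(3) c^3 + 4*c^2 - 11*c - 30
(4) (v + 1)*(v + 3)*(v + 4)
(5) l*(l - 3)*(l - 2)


(1) = y^2*(y - 8)
(2) = (m + 2)*(m - 8*n)*(m + 2*n)*(m*n + 1)
(3) = (c - 3)*(c + 2)*(c + 5)
(4) = v^3 + 8*v^2 + 19*v + 12
(5) = l^3 - 5*l^2 + 6*l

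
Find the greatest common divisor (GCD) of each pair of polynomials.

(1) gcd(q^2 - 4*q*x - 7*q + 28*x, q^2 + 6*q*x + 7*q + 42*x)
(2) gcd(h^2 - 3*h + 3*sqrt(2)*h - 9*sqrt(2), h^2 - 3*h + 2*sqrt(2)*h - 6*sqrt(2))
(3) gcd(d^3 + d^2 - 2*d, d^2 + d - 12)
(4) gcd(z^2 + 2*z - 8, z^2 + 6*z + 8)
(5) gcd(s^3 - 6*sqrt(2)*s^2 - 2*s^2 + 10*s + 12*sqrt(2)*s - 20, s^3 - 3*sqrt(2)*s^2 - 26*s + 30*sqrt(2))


(1) = 1
(2) = h - 3
(3) = gcd(d*(d - 1)*(d + 2), (d - 3)*(d + 4)) = 1
(4) = z + 4
(5) = gcd((s - 2)*(s - 5*sqrt(2))*(s - sqrt(2)), (s - 5*sqrt(2))*(s - sqrt(2))*(s + 3*sqrt(2))) = s^2 - 6*sqrt(2)*s + 10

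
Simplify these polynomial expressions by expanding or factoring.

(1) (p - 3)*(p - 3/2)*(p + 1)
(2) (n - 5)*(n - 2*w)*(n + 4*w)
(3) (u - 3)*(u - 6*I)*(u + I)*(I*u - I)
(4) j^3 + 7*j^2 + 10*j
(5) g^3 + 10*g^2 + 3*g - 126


(1) = p^3 - 7*p^2/2 + 9/2
(2) = n^3 + 2*n^2*w - 5*n^2 - 8*n*w^2 - 10*n*w + 40*w^2
(3) = I*u^4 + 5*u^3 - 4*I*u^3 - 20*u^2 + 9*I*u^2 + 15*u - 24*I*u + 18*I
(4) = j*(j + 2)*(j + 5)
(5) = (g - 3)*(g + 6)*(g + 7)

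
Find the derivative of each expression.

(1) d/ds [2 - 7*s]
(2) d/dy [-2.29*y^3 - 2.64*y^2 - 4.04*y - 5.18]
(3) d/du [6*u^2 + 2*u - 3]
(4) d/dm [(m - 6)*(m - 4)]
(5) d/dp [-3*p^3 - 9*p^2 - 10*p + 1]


(1) = -7
(2) = -6.87*y^2 - 5.28*y - 4.04
(3) = 12*u + 2
(4) = 2*m - 10
(5) = -9*p^2 - 18*p - 10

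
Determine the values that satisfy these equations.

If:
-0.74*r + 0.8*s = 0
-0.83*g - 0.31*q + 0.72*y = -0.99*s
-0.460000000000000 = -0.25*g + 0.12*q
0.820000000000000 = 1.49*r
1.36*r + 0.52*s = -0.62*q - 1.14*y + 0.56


Then:
g = 1.27
q = -1.19
r = 0.55
s = 0.51
y = 0.25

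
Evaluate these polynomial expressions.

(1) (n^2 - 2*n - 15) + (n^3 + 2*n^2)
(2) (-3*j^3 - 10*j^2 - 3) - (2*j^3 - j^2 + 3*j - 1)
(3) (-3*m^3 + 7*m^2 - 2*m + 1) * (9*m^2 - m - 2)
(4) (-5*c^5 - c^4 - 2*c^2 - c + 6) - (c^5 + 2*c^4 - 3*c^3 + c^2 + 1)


(1) = n^3 + 3*n^2 - 2*n - 15
(2) = -5*j^3 - 9*j^2 - 3*j - 2
(3) = -27*m^5 + 66*m^4 - 19*m^3 - 3*m^2 + 3*m - 2
(4) = -6*c^5 - 3*c^4 + 3*c^3 - 3*c^2 - c + 5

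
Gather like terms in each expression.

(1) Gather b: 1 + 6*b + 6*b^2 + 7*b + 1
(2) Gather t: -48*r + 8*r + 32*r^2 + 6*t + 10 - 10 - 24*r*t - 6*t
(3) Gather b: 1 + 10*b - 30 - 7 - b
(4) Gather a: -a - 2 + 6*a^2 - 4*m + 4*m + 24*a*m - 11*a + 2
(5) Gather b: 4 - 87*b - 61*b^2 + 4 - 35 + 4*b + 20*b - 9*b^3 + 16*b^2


(1) = 6*b^2 + 13*b + 2
(2) = 32*r^2 - 24*r*t - 40*r
(3) = 9*b - 36
(4) = 6*a^2 + a*(24*m - 12)
(5) = -9*b^3 - 45*b^2 - 63*b - 27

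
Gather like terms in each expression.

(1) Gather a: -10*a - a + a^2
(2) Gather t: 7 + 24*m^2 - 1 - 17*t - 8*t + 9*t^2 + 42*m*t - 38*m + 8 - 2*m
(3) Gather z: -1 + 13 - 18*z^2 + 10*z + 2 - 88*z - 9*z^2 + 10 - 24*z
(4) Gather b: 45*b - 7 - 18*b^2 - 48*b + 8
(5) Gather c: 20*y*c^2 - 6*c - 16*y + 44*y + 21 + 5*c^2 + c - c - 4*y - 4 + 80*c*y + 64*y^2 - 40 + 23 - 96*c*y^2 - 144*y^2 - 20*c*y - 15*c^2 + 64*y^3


(1) = a^2 - 11*a
(2) = 24*m^2 - 40*m + 9*t^2 + t*(42*m - 25) + 14
(3) = -27*z^2 - 102*z + 24
(4) = -18*b^2 - 3*b + 1
(5) = c^2*(20*y - 10) + c*(-96*y^2 + 60*y - 6) + 64*y^3 - 80*y^2 + 24*y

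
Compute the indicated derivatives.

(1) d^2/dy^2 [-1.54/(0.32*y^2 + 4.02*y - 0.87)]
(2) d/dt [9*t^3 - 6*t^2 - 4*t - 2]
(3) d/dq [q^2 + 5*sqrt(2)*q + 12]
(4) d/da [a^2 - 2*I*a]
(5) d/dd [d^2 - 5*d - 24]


(1) = (0.315392*y^2 + 3.962112*y - 1.54*(0.64*y + 4.02)*(1.28*y + 8.04) - 0.857472)/(0.32*y^2 + 4.02*y - 0.87)^3
(2) = 27*t^2 - 12*t - 4
(3) = 2*q + 5*sqrt(2)
(4) = 2*a - 2*I
(5) = 2*d - 5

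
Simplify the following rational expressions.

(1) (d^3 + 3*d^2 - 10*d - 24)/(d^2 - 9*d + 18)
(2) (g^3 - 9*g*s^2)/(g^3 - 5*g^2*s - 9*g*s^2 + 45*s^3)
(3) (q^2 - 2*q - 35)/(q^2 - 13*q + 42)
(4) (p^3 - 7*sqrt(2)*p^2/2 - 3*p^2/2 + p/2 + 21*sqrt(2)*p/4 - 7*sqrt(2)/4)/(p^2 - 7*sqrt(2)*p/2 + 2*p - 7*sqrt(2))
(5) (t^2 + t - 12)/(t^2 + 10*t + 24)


(1) = (d^2 + 6*d + 8)/(d - 6)
(2) = -g/(-g + 5*s)
(3) = (q + 5)/(q - 6)
(4) = (8*p^2 - 12*p + 4)/(8*p + 16)
(5) = (t - 3)/(t + 6)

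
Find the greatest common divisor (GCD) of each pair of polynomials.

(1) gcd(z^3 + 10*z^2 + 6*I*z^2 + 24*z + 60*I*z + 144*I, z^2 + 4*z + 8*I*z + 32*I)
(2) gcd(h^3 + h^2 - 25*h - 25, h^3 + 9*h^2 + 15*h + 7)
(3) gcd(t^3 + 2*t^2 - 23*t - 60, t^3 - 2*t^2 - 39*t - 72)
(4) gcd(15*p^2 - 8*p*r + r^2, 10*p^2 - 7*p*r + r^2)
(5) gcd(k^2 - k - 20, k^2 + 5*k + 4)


(1) = gcd((z + 4)*(z + 6)*(z + 6*I), (z + 4)*(z + 8*I)) = z + 4
(2) = h + 1
(3) = gcd((t - 5)*(t + 3)*(t + 4), (t - 8)*(t + 3)^2) = t + 3
(4) = gcd((-5*p + r)*(-3*p + r), (-5*p + r)*(-2*p + r)) = 5*p - r
(5) = gcd((k - 5)*(k + 4), (k + 1)*(k + 4)) = k + 4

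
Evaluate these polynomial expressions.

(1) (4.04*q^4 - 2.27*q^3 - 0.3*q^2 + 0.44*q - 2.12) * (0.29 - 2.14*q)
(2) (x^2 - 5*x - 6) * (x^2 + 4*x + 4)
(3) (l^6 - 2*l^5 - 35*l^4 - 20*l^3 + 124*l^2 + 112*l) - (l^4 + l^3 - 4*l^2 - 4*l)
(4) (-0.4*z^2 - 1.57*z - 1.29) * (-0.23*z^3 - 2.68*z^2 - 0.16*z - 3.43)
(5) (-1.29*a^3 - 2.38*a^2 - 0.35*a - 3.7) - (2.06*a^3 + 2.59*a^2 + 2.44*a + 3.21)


(1) = -8.6456*q^5 + 6.0294*q^4 - 0.0163*q^3 - 1.0286*q^2 + 4.6644*q - 0.6148
(2) = x^4 - x^3 - 22*x^2 - 44*x - 24
(3) = l^6 - 2*l^5 - 36*l^4 - 21*l^3 + 128*l^2 + 116*l
(4) = 0.092*z^5 + 1.4331*z^4 + 4.5683*z^3 + 5.0804*z^2 + 5.5915*z + 4.4247
(5) = -3.35*a^3 - 4.97*a^2 - 2.79*a - 6.91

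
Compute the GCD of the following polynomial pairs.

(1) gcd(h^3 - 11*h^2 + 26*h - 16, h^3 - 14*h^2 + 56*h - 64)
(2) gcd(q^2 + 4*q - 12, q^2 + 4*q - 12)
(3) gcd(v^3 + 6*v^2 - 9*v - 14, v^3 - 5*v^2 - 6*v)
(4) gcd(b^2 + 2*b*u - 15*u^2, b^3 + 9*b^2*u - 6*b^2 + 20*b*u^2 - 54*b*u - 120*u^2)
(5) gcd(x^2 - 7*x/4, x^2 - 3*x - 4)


(1) = gcd((h - 8)*(h - 2)*(h - 1), (h - 8)*(h - 4)*(h - 2)) = h^2 - 10*h + 16
(2) = q^2 + 4*q - 12
(3) = v + 1
(4) = b + 5*u
(5) = 1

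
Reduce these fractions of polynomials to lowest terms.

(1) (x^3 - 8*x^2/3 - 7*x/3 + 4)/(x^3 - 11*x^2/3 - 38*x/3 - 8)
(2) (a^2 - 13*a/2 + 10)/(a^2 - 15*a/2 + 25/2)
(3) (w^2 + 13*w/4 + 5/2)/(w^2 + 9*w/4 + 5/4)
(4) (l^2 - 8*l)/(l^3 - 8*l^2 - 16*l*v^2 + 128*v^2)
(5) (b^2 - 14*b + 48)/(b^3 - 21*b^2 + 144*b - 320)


(1) = (x^2 - 4*x + 3)/(x^2 - 5*x - 6)
(2) = (a - 4)/(a - 5)
(3) = (w + 2)/(w + 1)
(4) = -l/(-l^2 + 16*v^2)
(5) = (b - 6)/(b^2 - 13*b + 40)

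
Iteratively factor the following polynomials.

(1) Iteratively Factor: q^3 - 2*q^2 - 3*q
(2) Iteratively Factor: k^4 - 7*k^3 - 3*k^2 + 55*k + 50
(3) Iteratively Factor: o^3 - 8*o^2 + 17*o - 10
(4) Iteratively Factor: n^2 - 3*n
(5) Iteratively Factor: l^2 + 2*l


(1) = (q - 3)*(q^2 + q) = q*(q - 3)*(q + 1)
(2) = (k - 5)*(k^3 - 2*k^2 - 13*k - 10) = (k - 5)^2*(k^2 + 3*k + 2) = (k - 5)^2*(k + 2)*(k + 1)
(3) = (o - 5)*(o^2 - 3*o + 2) = (o - 5)*(o - 2)*(o - 1)
(4) = (n)*(n - 3)
(5) = (l)*(l + 2)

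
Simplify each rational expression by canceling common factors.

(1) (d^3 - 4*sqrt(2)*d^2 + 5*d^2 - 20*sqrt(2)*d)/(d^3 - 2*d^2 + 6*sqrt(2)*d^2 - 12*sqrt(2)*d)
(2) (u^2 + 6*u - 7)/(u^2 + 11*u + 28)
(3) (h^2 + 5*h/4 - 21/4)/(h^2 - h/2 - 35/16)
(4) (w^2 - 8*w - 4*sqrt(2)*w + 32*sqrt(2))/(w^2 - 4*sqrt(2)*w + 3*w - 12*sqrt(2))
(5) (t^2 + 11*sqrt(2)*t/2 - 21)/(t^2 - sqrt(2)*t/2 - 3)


(1) = (d^2 + d*(5 - 4*sqrt(2)) - 20*sqrt(2))/(d^2 + d*(-2 + 6*sqrt(2)) - 12*sqrt(2))
(2) = (u - 1)/(u + 4)
(3) = (4*h + 12)/(4*h + 5)
(4) = (w - 8)/(w + 3)
(5) = (4*t + 28*sqrt(2))/(4*t + 4*sqrt(2))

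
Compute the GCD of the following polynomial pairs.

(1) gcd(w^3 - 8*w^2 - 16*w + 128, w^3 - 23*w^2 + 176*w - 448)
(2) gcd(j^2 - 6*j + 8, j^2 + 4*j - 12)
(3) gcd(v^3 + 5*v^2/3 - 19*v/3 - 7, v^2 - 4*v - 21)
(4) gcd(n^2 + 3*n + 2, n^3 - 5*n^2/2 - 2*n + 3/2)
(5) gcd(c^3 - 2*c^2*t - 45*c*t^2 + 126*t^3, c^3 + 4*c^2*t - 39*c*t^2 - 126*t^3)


(1) = w - 8
(2) = j - 2
(3) = gcd((v - 7/3)*(v + 1)*(v + 3), (v - 7)*(v + 3)) = v + 3
(4) = gcd((n + 1)*(n + 2), (n - 3)*(n - 1/2)*(n + 1)) = n + 1
(5) = gcd((c - 6*t)*(c - 3*t)*(c + 7*t), (c - 6*t)*(c + 3*t)*(c + 7*t)) = -c^2 - c*t + 42*t^2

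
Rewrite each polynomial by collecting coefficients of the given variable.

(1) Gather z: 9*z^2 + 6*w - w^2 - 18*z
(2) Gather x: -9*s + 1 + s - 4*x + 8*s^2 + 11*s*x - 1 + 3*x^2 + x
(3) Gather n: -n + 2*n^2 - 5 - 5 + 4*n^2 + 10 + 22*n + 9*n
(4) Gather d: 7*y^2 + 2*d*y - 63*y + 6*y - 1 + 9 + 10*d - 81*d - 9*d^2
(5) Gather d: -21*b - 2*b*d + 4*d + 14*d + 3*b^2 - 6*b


(1) = -w^2 + 6*w + 9*z^2 - 18*z
(2) = 8*s^2 - 8*s + 3*x^2 + x*(11*s - 3)
(3) = 6*n^2 + 30*n
(4) = -9*d^2 + d*(2*y - 71) + 7*y^2 - 57*y + 8
(5) = 3*b^2 - 27*b + d*(18 - 2*b)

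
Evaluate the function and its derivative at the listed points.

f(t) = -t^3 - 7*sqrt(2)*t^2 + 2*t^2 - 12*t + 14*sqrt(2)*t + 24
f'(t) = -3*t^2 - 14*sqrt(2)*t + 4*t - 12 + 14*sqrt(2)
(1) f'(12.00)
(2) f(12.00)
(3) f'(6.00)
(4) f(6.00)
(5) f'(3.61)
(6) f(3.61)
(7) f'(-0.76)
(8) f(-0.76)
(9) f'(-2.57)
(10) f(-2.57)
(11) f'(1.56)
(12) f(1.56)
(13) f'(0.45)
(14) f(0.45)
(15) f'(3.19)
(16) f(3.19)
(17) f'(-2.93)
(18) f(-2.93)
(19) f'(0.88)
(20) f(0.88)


(1) = -613.79
(2) = -2747.94
(3) = -194.99
(4) = -429.59
(5) = -88.33
(6) = -97.84
(7) = 18.07
(8) = 13.95
(9) = 28.59
(10) = -31.24
(11) = -24.15
(12) = 13.15
(13) = 0.08
(14) = 25.82
(15) = -73.13
(16) = -63.97
(17) = 28.34
(18) = -41.51
(19) = -8.43
(20) = 24.06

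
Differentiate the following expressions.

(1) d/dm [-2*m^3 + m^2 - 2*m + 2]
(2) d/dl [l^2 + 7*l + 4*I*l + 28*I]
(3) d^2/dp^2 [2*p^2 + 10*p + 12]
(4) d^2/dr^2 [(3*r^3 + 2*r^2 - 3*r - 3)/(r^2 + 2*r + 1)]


(1) = -6*m^2 + 2*m - 2
(2) = 2*l + 7 + 4*I
(3) = 4
(4) = 2*(2*r - 1)/(r^4 + 4*r^3 + 6*r^2 + 4*r + 1)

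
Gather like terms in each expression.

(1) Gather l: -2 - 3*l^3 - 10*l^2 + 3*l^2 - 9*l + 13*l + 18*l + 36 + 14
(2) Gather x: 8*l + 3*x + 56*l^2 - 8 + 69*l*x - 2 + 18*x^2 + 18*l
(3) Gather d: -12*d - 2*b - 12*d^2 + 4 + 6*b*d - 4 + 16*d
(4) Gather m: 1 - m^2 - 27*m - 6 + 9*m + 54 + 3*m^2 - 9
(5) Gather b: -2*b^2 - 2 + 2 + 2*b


(1) = -3*l^3 - 7*l^2 + 22*l + 48
(2) = 56*l^2 + 26*l + 18*x^2 + x*(69*l + 3) - 10
(3) = -2*b - 12*d^2 + d*(6*b + 4)
(4) = 2*m^2 - 18*m + 40
(5) = -2*b^2 + 2*b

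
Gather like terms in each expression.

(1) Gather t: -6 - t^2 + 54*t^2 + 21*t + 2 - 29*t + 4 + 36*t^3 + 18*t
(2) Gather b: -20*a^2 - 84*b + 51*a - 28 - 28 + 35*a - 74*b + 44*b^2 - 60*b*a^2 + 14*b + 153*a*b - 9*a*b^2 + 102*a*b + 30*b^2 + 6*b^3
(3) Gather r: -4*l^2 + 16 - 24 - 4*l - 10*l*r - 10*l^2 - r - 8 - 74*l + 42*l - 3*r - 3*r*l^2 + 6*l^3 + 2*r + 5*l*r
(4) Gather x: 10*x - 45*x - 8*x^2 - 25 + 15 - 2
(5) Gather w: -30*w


(1) = 36*t^3 + 53*t^2 + 10*t
(2) = -20*a^2 + 86*a + 6*b^3 + b^2*(74 - 9*a) + b*(-60*a^2 + 255*a - 144) - 56
(3) = 6*l^3 - 14*l^2 - 36*l + r*(-3*l^2 - 5*l - 2) - 16
(4) = -8*x^2 - 35*x - 12
(5) = -30*w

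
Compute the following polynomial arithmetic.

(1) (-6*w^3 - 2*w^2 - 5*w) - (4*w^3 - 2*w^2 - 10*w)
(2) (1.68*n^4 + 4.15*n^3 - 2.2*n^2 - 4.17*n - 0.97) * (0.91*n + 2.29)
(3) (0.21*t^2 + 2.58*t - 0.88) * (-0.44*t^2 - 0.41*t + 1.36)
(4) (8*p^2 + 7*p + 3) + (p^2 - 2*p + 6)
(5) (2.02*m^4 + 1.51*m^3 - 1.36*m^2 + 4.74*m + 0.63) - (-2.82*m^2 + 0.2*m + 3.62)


(1) = -10*w^3 + 5*w
(2) = 1.5288*n^5 + 7.6237*n^4 + 7.5015*n^3 - 8.8327*n^2 - 10.432*n - 2.2213
(3) = -0.0924*t^4 - 1.2213*t^3 - 0.385*t^2 + 3.8696*t - 1.1968
(4) = 9*p^2 + 5*p + 9
(5) = 2.02*m^4 + 1.51*m^3 + 1.46*m^2 + 4.54*m - 2.99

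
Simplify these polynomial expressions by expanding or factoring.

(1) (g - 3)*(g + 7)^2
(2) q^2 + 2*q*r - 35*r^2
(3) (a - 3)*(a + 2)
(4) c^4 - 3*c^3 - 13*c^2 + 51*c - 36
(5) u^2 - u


(1) = g^3 + 11*g^2 + 7*g - 147
(2) = (q - 5*r)*(q + 7*r)
(3) = a^2 - a - 6
(4) = (c - 3)^2*(c - 1)*(c + 4)
(5) = u*(u - 1)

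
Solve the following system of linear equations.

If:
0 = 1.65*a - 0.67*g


Then:
a = 0.406060606060606*g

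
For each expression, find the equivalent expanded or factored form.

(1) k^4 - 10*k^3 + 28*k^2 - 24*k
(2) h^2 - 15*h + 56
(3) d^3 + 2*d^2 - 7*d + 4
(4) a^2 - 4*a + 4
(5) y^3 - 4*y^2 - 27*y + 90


(1) = k*(k - 6)*(k - 2)^2
(2) = (h - 8)*(h - 7)
(3) = (d - 1)^2*(d + 4)
(4) = (a - 2)^2
(5) = (y - 6)*(y - 3)*(y + 5)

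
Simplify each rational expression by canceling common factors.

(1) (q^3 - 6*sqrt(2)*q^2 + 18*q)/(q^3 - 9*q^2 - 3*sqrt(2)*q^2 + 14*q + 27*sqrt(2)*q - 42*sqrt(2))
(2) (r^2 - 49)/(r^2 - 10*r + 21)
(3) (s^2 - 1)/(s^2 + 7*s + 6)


(1) = (q^2 - 3*sqrt(2)*q)/(q^2 - 9*q + 14)
(2) = (r + 7)/(r - 3)
(3) = (s - 1)/(s + 6)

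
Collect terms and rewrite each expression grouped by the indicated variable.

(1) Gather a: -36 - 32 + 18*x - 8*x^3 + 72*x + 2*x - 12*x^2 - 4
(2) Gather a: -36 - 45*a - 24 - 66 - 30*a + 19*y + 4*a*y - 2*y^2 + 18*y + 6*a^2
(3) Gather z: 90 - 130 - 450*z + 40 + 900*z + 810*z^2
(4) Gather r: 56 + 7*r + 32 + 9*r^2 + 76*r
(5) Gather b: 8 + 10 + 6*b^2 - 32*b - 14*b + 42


(1) = -8*x^3 - 12*x^2 + 92*x - 72
(2) = 6*a^2 + a*(4*y - 75) - 2*y^2 + 37*y - 126
(3) = 810*z^2 + 450*z
(4) = 9*r^2 + 83*r + 88
(5) = 6*b^2 - 46*b + 60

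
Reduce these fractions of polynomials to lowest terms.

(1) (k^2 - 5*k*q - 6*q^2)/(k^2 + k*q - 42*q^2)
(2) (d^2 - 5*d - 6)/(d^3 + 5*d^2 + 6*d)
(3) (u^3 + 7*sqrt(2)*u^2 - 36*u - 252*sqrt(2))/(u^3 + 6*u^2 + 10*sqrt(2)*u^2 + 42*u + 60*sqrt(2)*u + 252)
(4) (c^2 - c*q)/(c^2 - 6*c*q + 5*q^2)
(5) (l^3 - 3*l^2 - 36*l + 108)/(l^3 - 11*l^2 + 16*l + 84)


(1) = (k + q)/(k + 7*q)
(2) = (d^2 - 5*d - 6)/(d^3 + 5*d^2 + 6*d)
(3) = (u - 6)/(u + 3*sqrt(2))
(4) = -c/(-c + 5*q)
(5) = (l^2 + 3*l - 18)/(l^2 - 5*l - 14)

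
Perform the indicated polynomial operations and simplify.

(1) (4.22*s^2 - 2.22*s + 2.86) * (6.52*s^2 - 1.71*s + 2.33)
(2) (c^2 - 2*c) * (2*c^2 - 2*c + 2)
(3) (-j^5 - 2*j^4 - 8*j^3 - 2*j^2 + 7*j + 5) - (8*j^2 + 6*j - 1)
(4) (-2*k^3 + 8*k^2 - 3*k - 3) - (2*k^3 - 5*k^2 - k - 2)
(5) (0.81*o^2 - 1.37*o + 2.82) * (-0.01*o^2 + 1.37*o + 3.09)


(1) = 27.5144*s^4 - 21.6906*s^3 + 32.276*s^2 - 10.0632*s + 6.6638
(2) = 2*c^4 - 6*c^3 + 6*c^2 - 4*c
(3) = -j^5 - 2*j^4 - 8*j^3 - 10*j^2 + j + 6
(4) = -4*k^3 + 13*k^2 - 2*k - 1
(5) = -0.0081*o^4 + 1.1234*o^3 + 0.5978*o^2 - 0.3699*o + 8.7138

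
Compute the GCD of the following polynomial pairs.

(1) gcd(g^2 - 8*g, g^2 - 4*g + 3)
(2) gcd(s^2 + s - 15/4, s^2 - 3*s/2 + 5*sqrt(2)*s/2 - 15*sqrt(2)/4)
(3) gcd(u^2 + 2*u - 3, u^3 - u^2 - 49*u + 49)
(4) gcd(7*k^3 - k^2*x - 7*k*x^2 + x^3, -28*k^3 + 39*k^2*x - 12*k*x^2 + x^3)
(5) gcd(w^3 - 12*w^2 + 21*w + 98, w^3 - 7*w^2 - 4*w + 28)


(1) = gcd(g*(g - 8), (g - 3)*(g - 1)) = 1
(2) = s - 3/2
(3) = gcd((u - 1)*(u + 3), (u - 7)*(u - 1)*(u + 7)) = u - 1
(4) = 7*k^2 - 8*k*x + x^2
(5) = gcd((w - 7)^2*(w + 2), (w - 7)*(w - 2)*(w + 2)) = w^2 - 5*w - 14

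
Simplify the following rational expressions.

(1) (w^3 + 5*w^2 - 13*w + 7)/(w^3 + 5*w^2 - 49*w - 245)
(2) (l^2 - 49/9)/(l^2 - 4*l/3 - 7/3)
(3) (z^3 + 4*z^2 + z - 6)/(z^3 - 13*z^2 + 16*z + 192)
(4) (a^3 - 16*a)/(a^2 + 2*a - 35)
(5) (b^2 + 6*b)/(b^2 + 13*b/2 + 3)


(1) = (w^2 - 2*w + 1)/(w^2 - 2*w - 35)
(2) = (3*l + 7)/(3*l + 3)
(3) = (z^2 + z - 2)/(z^2 - 16*z + 64)
(4) = (a^3 - 16*a)/(a^2 + 2*a - 35)
(5) = 2*b/(2*b + 1)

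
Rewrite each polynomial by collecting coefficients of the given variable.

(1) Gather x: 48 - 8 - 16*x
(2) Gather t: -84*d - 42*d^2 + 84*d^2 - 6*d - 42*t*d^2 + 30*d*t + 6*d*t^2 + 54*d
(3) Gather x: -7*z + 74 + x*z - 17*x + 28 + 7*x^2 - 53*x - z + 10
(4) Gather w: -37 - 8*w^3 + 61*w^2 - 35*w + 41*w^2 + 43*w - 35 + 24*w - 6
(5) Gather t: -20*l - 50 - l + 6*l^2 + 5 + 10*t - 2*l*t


(1) = 40 - 16*x
(2) = 42*d^2 + 6*d*t^2 - 36*d + t*(-42*d^2 + 30*d)
(3) = 7*x^2 + x*(z - 70) - 8*z + 112
(4) = -8*w^3 + 102*w^2 + 32*w - 78
(5) = 6*l^2 - 21*l + t*(10 - 2*l) - 45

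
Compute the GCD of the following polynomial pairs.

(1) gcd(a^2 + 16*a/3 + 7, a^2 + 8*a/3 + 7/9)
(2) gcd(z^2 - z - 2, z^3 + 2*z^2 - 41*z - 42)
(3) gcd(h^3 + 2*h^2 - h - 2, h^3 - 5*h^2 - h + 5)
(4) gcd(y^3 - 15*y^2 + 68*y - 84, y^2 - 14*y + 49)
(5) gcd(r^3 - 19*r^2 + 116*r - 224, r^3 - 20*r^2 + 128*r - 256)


(1) = gcd((a + 7/3)*(a + 3), (a + 1/3)*(a + 7/3)) = a + 7/3
(2) = gcd((z - 2)*(z + 1), (z - 6)*(z + 1)*(z + 7)) = z + 1
(3) = gcd((h - 1)*(h + 1)*(h + 2), (h - 5)*(h - 1)*(h + 1)) = h^2 - 1
(4) = y - 7
(5) = r^2 - 12*r + 32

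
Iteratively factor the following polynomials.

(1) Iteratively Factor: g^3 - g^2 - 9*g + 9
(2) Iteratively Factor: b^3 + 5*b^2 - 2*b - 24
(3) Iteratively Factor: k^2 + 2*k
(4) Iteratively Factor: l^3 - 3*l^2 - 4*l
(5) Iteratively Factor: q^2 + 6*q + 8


(1) = (g - 1)*(g^2 - 9) = (g - 3)*(g - 1)*(g + 3)
(2) = (b + 4)*(b^2 + b - 6) = (b + 3)*(b + 4)*(b - 2)
(3) = (k)*(k + 2)
(4) = (l + 1)*(l^2 - 4*l) = (l - 4)*(l + 1)*(l)
(5) = (q + 4)*(q + 2)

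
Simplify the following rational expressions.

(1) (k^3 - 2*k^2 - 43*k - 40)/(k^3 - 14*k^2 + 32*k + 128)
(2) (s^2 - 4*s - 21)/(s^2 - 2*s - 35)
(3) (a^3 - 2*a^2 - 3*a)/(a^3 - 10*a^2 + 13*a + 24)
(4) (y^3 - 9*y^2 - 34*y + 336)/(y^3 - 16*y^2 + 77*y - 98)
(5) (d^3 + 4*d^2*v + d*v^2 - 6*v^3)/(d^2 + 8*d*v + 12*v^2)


(1) = (k^2 + 6*k + 5)/(k^2 - 6*k - 16)
(2) = (s + 3)/(s + 5)
(3) = a/(a - 8)
(4) = (y^2 - 2*y - 48)/(y^2 - 9*y + 14)
(5) = (d^2 + 2*d*v - 3*v^2)/(d + 6*v)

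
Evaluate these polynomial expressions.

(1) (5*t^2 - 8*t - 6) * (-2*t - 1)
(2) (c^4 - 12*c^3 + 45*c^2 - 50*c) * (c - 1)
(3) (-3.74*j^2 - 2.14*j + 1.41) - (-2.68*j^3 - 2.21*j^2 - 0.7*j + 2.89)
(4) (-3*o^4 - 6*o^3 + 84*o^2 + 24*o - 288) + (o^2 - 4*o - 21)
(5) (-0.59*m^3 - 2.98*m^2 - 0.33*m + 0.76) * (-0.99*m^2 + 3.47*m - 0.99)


(1) = -10*t^3 + 11*t^2 + 20*t + 6
(2) = c^5 - 13*c^4 + 57*c^3 - 95*c^2 + 50*c
(3) = 2.68*j^3 - 1.53*j^2 - 1.44*j - 1.48
(4) = -3*o^4 - 6*o^3 + 85*o^2 + 20*o - 309
(5) = 0.5841*m^5 + 0.9029*m^4 - 9.4298*m^3 + 1.0527*m^2 + 2.9639*m - 0.7524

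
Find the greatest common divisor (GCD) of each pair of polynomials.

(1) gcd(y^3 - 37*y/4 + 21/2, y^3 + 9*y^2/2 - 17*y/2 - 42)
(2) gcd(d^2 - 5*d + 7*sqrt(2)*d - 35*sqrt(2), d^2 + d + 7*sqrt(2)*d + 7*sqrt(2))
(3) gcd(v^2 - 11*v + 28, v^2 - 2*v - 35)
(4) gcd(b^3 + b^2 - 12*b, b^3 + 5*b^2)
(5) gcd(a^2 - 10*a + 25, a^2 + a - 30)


(1) = y + 7/2
(2) = d + 7*sqrt(2)
(3) = v - 7
(4) = gcd(b*(b - 3)*(b + 4), b^2*(b + 5)) = b
(5) = gcd((a - 5)^2, (a - 5)*(a + 6)) = a - 5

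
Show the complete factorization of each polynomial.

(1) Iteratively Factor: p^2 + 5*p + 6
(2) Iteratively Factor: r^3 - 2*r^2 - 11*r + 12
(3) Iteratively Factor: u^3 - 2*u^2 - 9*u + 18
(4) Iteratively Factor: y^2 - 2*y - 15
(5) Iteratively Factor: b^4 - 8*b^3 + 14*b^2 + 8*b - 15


(1) = (p + 3)*(p + 2)
(2) = (r - 1)*(r^2 - r - 12) = (r - 1)*(r + 3)*(r - 4)
(3) = (u - 3)*(u^2 + u - 6) = (u - 3)*(u - 2)*(u + 3)
(4) = (y + 3)*(y - 5)
(5) = (b - 1)*(b^3 - 7*b^2 + 7*b + 15) = (b - 5)*(b - 1)*(b^2 - 2*b - 3) = (b - 5)*(b - 3)*(b - 1)*(b + 1)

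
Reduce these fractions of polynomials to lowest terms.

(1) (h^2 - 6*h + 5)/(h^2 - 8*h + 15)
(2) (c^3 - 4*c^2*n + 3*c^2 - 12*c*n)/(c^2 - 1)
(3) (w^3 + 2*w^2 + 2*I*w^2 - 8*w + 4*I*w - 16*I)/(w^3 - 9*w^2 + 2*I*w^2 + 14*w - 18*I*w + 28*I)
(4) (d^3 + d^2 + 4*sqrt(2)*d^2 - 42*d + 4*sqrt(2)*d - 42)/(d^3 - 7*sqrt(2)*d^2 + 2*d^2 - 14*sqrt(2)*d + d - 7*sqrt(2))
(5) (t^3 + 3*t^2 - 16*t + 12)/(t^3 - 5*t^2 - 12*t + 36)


(1) = (h - 1)/(h - 3)
(2) = (c^3 - 4*c^2*n + 3*c^2 - 12*c*n)/(c^2 - 1)
(3) = (w + 4)/(w - 7)
(4) = (d^2 + 4*sqrt(2)*d - 42)/(d^2 + d*(1 - 7*sqrt(2)) - 7*sqrt(2))
(5) = (t^2 + 5*t - 6)/(t^2 - 3*t - 18)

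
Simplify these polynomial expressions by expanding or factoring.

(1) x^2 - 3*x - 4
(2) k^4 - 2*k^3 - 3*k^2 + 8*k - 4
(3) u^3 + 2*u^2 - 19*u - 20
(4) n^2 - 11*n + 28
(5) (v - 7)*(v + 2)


(1) = (x - 4)*(x + 1)
(2) = (k - 2)*(k - 1)^2*(k + 2)
(3) = (u - 4)*(u + 1)*(u + 5)
(4) = (n - 7)*(n - 4)
(5) = v^2 - 5*v - 14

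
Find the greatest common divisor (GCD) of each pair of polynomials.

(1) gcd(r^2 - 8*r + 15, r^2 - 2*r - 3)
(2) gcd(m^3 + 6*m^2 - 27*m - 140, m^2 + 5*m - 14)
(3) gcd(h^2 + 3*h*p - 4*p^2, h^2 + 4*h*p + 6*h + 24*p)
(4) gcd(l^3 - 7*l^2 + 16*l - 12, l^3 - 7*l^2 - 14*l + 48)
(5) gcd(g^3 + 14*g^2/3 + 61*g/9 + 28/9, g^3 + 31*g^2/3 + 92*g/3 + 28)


(1) = gcd((r - 5)*(r - 3), (r - 3)*(r + 1)) = r - 3
(2) = gcd((m - 5)*(m + 4)*(m + 7), (m - 2)*(m + 7)) = m + 7
(3) = h + 4*p
(4) = gcd((l - 3)*(l - 2)^2, (l - 8)*(l - 2)*(l + 3)) = l - 2
(5) = g + 7/3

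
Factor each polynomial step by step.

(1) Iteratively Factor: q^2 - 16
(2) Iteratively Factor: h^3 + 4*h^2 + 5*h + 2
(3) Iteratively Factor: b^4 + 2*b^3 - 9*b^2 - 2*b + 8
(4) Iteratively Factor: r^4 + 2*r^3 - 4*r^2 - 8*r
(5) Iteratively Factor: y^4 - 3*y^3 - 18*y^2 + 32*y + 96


(1) = (q + 4)*(q - 4)
(2) = (h + 1)*(h^2 + 3*h + 2) = (h + 1)^2*(h + 2)
(3) = (b - 1)*(b^3 + 3*b^2 - 6*b - 8) = (b - 1)*(b + 4)*(b^2 - b - 2) = (b - 1)*(b + 1)*(b + 4)*(b - 2)
(4) = (r + 2)*(r^3 - 4*r) = (r - 2)*(r + 2)*(r^2 + 2*r) = (r - 2)*(r + 2)^2*(r)
(5) = (y - 4)*(y^3 + y^2 - 14*y - 24) = (y - 4)*(y + 2)*(y^2 - y - 12) = (y - 4)^2*(y + 2)*(y + 3)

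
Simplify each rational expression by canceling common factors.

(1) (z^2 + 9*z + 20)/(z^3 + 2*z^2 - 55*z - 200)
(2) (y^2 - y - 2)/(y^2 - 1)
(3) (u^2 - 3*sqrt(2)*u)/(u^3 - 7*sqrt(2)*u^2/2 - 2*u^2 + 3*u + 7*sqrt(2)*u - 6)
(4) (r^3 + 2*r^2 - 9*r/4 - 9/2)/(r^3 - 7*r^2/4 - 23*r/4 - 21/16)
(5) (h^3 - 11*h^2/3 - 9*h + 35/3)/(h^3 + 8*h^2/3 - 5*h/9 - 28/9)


(1) = (z + 4)/(z^2 - 3*z - 40)
(2) = (y - 2)/(y - 1)
(3) = 2*u/(2*u^2 + u*(-4 - sqrt(2)) + 2*sqrt(2))
(4) = (8*r^2 + 4*r - 24)/(8*r^2 - 26*r - 7)
(5) = (3*h - 15)/(3*h + 4)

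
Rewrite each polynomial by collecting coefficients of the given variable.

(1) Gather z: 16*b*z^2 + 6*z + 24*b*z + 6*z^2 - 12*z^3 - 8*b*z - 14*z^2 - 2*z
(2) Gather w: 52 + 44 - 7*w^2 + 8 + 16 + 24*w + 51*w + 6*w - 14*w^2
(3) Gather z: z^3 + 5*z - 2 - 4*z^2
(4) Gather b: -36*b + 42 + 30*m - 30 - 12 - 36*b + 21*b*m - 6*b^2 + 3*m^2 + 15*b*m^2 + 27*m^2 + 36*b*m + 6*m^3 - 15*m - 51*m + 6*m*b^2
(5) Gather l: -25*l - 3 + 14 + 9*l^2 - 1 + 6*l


(1) = -12*z^3 + z^2*(16*b - 8) + z*(16*b + 4)
(2) = -21*w^2 + 81*w + 120
(3) = z^3 - 4*z^2 + 5*z - 2
(4) = b^2*(6*m - 6) + b*(15*m^2 + 57*m - 72) + 6*m^3 + 30*m^2 - 36*m
(5) = 9*l^2 - 19*l + 10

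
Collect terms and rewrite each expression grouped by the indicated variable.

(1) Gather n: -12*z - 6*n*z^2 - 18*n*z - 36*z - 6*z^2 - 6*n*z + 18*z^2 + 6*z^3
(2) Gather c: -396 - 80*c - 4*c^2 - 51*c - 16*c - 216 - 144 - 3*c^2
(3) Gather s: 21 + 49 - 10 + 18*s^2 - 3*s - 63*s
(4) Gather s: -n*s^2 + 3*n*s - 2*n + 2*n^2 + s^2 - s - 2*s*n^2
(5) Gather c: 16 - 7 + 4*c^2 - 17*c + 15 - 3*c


(1) = n*(-6*z^2 - 24*z) + 6*z^3 + 12*z^2 - 48*z
(2) = -7*c^2 - 147*c - 756
(3) = 18*s^2 - 66*s + 60
(4) = 2*n^2 - 2*n + s^2*(1 - n) + s*(-2*n^2 + 3*n - 1)
(5) = 4*c^2 - 20*c + 24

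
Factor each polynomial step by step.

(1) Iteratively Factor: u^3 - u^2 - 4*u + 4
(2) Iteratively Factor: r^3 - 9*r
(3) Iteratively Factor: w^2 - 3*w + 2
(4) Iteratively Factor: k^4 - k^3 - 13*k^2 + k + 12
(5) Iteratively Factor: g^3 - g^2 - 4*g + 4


(1) = (u + 2)*(u^2 - 3*u + 2) = (u - 2)*(u + 2)*(u - 1)
(2) = (r)*(r^2 - 9) = r*(r + 3)*(r - 3)
(3) = (w - 2)*(w - 1)
(4) = (k + 3)*(k^3 - 4*k^2 - k + 4) = (k + 1)*(k + 3)*(k^2 - 5*k + 4) = (k - 1)*(k + 1)*(k + 3)*(k - 4)
(5) = (g - 1)*(g^2 - 4) = (g - 2)*(g - 1)*(g + 2)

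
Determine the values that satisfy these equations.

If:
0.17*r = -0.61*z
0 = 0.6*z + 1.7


Then:
r = 10.17
z = -2.83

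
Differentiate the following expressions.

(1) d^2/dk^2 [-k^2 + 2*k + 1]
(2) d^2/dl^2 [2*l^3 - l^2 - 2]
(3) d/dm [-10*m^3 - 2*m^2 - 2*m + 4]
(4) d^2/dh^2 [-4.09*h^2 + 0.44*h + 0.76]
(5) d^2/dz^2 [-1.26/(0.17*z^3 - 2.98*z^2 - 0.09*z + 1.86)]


(1) = -2
(2) = 12*l - 2
(3) = -30*m^2 - 4*m - 2
(4) = -8.18000000000000
(5) = ((1.2852*z - 7.5096)*(0.17*z^3 - 2.98*z^2 - 0.09*z + 1.86) - 1.26*(-1.02*z^2 + 11.92*z + 0.18)*(-0.51*z^2 + 5.96*z + 0.09))/(0.17*z^3 - 2.98*z^2 - 0.09*z + 1.86)^3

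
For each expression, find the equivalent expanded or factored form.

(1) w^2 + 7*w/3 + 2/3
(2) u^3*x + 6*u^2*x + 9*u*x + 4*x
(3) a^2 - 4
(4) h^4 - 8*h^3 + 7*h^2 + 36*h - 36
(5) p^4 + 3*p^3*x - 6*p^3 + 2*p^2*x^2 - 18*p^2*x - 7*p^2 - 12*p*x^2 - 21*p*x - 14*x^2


(1) = (w + 1/3)*(w + 2)
(2) = (u + 1)*(u + 4)*(u*x + x)
(3) = (a - 2)*(a + 2)
(4) = (h - 6)*(h - 3)*(h - 1)*(h + 2)
(5) = (p - 7)*(p + 1)*(p + x)*(p + 2*x)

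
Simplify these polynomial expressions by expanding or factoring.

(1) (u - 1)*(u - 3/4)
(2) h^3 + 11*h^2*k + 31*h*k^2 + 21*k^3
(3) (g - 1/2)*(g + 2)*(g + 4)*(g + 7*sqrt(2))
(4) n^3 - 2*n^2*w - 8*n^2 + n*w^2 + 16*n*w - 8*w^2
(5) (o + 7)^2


(1) = u^2 - 7*u/4 + 3/4
(2) = (h + k)*(h + 3*k)*(h + 7*k)
(3) = g^4 + 11*g^3/2 + 7*sqrt(2)*g^3 + 5*g^2 + 77*sqrt(2)*g^2/2 - 4*g + 35*sqrt(2)*g - 28*sqrt(2)
(4) = (n - 8)*(n - w)^2
(5) = o^2 + 14*o + 49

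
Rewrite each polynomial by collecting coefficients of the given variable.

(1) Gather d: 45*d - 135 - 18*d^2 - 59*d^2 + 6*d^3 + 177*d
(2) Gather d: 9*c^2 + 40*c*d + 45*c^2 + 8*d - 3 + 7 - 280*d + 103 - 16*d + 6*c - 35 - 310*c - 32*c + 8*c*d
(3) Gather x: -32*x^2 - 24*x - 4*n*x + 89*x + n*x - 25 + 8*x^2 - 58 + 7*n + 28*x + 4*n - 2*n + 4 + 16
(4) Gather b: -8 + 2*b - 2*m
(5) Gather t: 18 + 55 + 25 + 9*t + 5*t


(1) = 6*d^3 - 77*d^2 + 222*d - 135
(2) = 54*c^2 - 336*c + d*(48*c - 288) + 72
(3) = 9*n - 24*x^2 + x*(93 - 3*n) - 63
(4) = 2*b - 2*m - 8
(5) = 14*t + 98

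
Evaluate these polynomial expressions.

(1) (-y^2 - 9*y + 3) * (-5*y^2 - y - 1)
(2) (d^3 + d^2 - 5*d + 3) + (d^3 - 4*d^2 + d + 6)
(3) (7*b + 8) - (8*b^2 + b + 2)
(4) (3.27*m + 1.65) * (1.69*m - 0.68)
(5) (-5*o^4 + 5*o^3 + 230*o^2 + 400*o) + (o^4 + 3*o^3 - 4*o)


(1) = 5*y^4 + 46*y^3 - 5*y^2 + 6*y - 3
(2) = 2*d^3 - 3*d^2 - 4*d + 9
(3) = -8*b^2 + 6*b + 6
(4) = 5.5263*m^2 + 0.5649*m - 1.122
(5) = -4*o^4 + 8*o^3 + 230*o^2 + 396*o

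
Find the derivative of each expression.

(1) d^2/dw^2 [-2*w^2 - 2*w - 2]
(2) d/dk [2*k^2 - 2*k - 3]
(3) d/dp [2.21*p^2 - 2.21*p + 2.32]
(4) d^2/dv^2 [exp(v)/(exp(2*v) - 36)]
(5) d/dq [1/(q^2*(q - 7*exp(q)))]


(1) = -4
(2) = 4*k - 2
(3) = 4.42*p - 2.21
(4) = (exp(4*v) + 216*exp(2*v) + 1296)*exp(v)/(exp(6*v) - 108*exp(4*v) + 3888*exp(2*v) - 46656)
(5) = (q*(7*exp(q) - 1) - 2*q + 14*exp(q))/(q^3*(q - 7*exp(q))^2)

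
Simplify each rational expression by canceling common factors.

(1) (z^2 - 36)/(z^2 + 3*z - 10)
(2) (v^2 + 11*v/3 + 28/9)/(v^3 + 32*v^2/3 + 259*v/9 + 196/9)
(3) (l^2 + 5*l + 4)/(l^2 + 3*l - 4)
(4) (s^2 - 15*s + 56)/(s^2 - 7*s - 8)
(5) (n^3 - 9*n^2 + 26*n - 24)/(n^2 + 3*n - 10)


(1) = (z^2 - 36)/(z^2 + 3*z - 10)
(2) = 1/(v + 7)
(3) = (l + 1)/(l - 1)
(4) = (s - 7)/(s + 1)
(5) = (n^2 - 7*n + 12)/(n + 5)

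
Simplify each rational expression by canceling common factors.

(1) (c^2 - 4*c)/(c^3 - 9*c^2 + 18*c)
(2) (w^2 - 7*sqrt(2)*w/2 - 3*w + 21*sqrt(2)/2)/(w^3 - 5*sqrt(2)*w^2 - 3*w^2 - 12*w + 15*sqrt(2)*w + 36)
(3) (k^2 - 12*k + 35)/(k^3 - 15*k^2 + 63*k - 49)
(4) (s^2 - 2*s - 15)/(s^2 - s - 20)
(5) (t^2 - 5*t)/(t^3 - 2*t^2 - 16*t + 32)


(1) = (c - 4)/(c^2 - 9*c + 18)
(2) = (2*w - 7*sqrt(2))/(2*w^2 - 10*sqrt(2)*w - 24)
(3) = (k - 5)/(k^2 - 8*k + 7)
(4) = (s + 3)/(s + 4)
(5) = (t^2 - 5*t)/(t^3 - 2*t^2 - 16*t + 32)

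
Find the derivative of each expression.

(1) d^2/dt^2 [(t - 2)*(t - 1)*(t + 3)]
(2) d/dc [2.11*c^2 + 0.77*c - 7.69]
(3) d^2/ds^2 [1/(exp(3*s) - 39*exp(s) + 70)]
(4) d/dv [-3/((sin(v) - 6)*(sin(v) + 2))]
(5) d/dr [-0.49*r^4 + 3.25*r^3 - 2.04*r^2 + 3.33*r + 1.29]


(1) = 6*t
(2) = 4.22*c + 0.77
(3) = 3*((13 - 3*exp(2*s))*(exp(3*s) - 39*exp(s) + 70) + 6*(exp(2*s) - 13)^2*exp(s))*exp(s)/(exp(3*s) - 39*exp(s) + 70)^3
(4) = 6*(sin(v) - 2)*cos(v)/((sin(v) - 6)^2*(sin(v) + 2)^2)
(5) = -1.96*r^3 + 9.75*r^2 - 4.08*r + 3.33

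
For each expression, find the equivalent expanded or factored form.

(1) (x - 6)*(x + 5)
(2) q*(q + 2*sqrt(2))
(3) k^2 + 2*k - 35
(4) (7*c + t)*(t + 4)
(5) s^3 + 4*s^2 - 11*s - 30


(1) = x^2 - x - 30
(2) = q^2 + 2*sqrt(2)*q
(3) = (k - 5)*(k + 7)
(4) = 7*c*t + 28*c + t^2 + 4*t
(5) = (s - 3)*(s + 2)*(s + 5)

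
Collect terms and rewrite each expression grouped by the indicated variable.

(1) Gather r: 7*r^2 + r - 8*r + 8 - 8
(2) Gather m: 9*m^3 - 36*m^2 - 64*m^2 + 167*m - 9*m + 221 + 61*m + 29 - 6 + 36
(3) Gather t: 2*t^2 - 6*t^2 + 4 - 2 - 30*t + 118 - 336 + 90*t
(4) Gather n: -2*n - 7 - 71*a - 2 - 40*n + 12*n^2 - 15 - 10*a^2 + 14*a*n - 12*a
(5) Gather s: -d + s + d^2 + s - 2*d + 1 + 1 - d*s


(1) = 7*r^2 - 7*r
(2) = 9*m^3 - 100*m^2 + 219*m + 280
(3) = -4*t^2 + 60*t - 216
(4) = -10*a^2 - 83*a + 12*n^2 + n*(14*a - 42) - 24
(5) = d^2 - 3*d + s*(2 - d) + 2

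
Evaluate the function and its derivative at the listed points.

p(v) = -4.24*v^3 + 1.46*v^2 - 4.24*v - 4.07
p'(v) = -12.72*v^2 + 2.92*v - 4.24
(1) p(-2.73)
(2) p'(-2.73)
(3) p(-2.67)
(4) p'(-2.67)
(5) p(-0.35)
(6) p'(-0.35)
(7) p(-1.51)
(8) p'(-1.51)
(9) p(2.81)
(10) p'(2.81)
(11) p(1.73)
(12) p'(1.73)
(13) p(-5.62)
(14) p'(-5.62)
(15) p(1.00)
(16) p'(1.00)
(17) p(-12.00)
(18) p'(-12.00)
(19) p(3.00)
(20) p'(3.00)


(1) = 104.66
(2) = -107.01
(3) = 98.36
(4) = -102.72
(5) = -2.23
(6) = -6.82
(7) = 20.26
(8) = -37.65
(9) = -98.53
(10) = -96.47
(11) = -28.99
(12) = -37.26
(13) = 818.49
(14) = -422.40
(15) = -11.09
(16) = -14.04
(17) = 7583.77
(18) = -1870.96
(19) = -118.13
(20) = -109.96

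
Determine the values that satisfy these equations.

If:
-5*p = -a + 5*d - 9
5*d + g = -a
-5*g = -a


Then:
a = 25*p/11 - 45/11
d = 54/55 - 6*p/11
g = 5*p/11 - 9/11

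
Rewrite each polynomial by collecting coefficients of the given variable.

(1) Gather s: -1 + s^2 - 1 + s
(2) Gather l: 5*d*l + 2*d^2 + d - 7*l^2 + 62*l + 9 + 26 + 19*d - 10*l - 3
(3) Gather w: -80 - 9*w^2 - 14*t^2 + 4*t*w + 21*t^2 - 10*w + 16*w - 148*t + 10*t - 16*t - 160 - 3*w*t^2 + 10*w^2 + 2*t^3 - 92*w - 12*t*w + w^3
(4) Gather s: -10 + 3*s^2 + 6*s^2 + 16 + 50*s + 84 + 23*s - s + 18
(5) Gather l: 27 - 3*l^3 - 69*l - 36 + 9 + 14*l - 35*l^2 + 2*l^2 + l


(1) = s^2 + s - 2
(2) = 2*d^2 + 20*d - 7*l^2 + l*(5*d + 52) + 32
(3) = 2*t^3 + 7*t^2 - 154*t + w^3 + w^2 + w*(-3*t^2 - 8*t - 86) - 240
(4) = 9*s^2 + 72*s + 108
(5) = -3*l^3 - 33*l^2 - 54*l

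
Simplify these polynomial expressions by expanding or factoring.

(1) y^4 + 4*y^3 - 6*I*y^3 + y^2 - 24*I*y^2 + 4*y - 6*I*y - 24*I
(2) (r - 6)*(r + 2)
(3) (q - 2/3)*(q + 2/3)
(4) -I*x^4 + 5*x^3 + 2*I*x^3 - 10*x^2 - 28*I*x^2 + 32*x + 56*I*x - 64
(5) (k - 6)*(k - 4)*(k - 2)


(1) = (y + 4)*(y - 6*I)*(y - I)*(y + I)
(2) = r^2 - 4*r - 12
(3) = q^2 - 4/9
(4) = (x - 2)*(x - 4*I)*(x + 8*I)*(-I*x + 1)
(5) = k^3 - 12*k^2 + 44*k - 48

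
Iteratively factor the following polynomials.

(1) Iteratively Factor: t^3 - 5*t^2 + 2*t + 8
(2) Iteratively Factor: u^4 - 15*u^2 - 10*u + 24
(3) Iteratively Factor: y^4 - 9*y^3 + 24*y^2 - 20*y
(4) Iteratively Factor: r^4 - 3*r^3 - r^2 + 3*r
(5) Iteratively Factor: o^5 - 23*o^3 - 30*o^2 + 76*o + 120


(1) = (t - 4)*(t^2 - t - 2) = (t - 4)*(t + 1)*(t - 2)
(2) = (u + 3)*(u^3 - 3*u^2 - 6*u + 8) = (u + 2)*(u + 3)*(u^2 - 5*u + 4) = (u - 1)*(u + 2)*(u + 3)*(u - 4)
(3) = (y - 5)*(y^3 - 4*y^2 + 4*y) = (y - 5)*(y - 2)*(y^2 - 2*y) = y*(y - 5)*(y - 2)*(y - 2)
(4) = (r - 1)*(r^3 - 2*r^2 - 3*r) = (r - 1)*(r + 1)*(r^2 - 3*r) = (r - 3)*(r - 1)*(r + 1)*(r)
(5) = (o + 2)*(o^4 - 2*o^3 - 19*o^2 + 8*o + 60) = (o - 5)*(o + 2)*(o^3 + 3*o^2 - 4*o - 12) = (o - 5)*(o + 2)*(o + 3)*(o^2 - 4) = (o - 5)*(o + 2)^2*(o + 3)*(o - 2)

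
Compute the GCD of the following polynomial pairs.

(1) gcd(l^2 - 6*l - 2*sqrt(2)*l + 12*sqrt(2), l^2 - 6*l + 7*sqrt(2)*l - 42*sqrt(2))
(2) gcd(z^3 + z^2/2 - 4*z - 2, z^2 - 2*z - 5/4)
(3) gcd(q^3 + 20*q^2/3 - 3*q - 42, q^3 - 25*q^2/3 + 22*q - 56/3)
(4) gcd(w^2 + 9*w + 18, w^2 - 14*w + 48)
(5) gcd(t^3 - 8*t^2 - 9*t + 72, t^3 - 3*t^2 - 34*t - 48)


(1) = l - 6
(2) = z + 1/2
(3) = gcd((q - 7/3)*(q + 3)*(q + 6), (q - 4)*(q - 7/3)*(q - 2)) = q - 7/3
(4) = 1
(5) = gcd((t - 8)*(t - 3)*(t + 3), (t - 8)*(t + 2)*(t + 3)) = t^2 - 5*t - 24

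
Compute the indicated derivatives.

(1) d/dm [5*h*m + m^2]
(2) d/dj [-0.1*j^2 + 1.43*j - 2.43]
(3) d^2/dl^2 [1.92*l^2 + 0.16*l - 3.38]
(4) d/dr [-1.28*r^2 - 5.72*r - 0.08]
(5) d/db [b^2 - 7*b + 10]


(1) = 5*h + 2*m
(2) = 1.43 - 0.2*j
(3) = 3.84000000000000
(4) = -2.56*r - 5.72
(5) = 2*b - 7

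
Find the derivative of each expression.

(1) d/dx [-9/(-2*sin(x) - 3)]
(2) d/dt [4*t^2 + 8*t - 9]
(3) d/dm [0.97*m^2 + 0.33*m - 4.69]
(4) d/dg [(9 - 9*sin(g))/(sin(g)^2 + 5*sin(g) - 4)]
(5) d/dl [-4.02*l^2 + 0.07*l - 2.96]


(1) = -18*cos(x)/(2*sin(x) + 3)^2
(2) = 8*t + 8
(3) = 1.94*m + 0.33
(4) = 9*(sin(g)^2 - 2*sin(g) - 1)*cos(g)/(sin(g)^2 + 5*sin(g) - 4)^2
(5) = 0.07 - 8.04*l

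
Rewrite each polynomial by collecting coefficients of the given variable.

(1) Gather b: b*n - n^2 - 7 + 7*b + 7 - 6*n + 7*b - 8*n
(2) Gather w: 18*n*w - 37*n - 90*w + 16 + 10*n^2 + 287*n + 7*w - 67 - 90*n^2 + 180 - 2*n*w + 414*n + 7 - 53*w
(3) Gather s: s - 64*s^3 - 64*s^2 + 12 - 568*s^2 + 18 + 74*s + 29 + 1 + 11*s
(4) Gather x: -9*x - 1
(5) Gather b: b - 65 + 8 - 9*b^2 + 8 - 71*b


(1) = b*(n + 14) - n^2 - 14*n
(2) = -80*n^2 + 664*n + w*(16*n - 136) + 136
(3) = -64*s^3 - 632*s^2 + 86*s + 60
(4) = -9*x - 1
(5) = -9*b^2 - 70*b - 49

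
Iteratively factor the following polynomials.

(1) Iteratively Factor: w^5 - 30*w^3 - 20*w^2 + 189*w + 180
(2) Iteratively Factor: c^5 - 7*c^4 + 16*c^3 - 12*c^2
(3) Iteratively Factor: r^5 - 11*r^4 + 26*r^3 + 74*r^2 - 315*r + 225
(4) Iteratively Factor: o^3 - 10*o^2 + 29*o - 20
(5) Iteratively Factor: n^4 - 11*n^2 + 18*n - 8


(1) = (w + 4)*(w^4 - 4*w^3 - 14*w^2 + 36*w + 45) = (w + 3)*(w + 4)*(w^3 - 7*w^2 + 7*w + 15) = (w - 5)*(w + 3)*(w + 4)*(w^2 - 2*w - 3) = (w - 5)*(w - 3)*(w + 3)*(w + 4)*(w + 1)
(2) = (c - 3)*(c^4 - 4*c^3 + 4*c^2) = (c - 3)*(c - 2)*(c^3 - 2*c^2) = (c - 3)*(c - 2)^2*(c^2) = c*(c - 3)*(c - 2)^2*(c)
(3) = (r - 1)*(r^4 - 10*r^3 + 16*r^2 + 90*r - 225) = (r - 1)*(r + 3)*(r^3 - 13*r^2 + 55*r - 75) = (r - 5)*(r - 1)*(r + 3)*(r^2 - 8*r + 15) = (r - 5)*(r - 3)*(r - 1)*(r + 3)*(r - 5)
(4) = (o - 4)*(o^2 - 6*o + 5) = (o - 5)*(o - 4)*(o - 1)
(5) = (n - 1)*(n^3 + n^2 - 10*n + 8) = (n - 1)^2*(n^2 + 2*n - 8) = (n - 2)*(n - 1)^2*(n + 4)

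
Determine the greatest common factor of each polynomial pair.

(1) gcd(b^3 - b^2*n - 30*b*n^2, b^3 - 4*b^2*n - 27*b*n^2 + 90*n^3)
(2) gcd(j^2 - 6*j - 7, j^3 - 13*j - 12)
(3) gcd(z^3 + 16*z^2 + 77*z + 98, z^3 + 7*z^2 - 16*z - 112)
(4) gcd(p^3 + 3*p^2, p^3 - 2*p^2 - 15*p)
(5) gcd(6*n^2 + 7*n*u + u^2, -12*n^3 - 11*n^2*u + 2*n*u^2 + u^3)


(1) = gcd(b*(b - 6*n)*(b + 5*n), (b - 6*n)*(b - 3*n)*(b + 5*n)) = b^2 - b*n - 30*n^2
(2) = j + 1
(3) = z + 7
(4) = p^2 + 3*p
(5) = n + u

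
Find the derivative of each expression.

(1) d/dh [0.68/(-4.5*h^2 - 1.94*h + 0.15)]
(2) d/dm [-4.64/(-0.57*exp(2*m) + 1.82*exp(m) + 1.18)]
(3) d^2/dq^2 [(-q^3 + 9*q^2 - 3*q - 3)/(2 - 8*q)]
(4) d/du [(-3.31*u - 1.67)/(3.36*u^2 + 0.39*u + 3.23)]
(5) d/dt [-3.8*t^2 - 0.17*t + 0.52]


(1) = (6.12*h + 1.3192)/(4.5*h^2 + 1.94*h - 0.15)^2
(2) = (8.4448 - 5.2896*exp(m))*exp(m)/(-0.57*exp(2*m) + 1.82*exp(m) + 1.18)^2
(3) = (16*q^3 - 12*q^2 + 3*q + 51)/(64*q^3 - 48*q^2 + 12*q - 1)
(4) = (11.1216*u^2 + 11.2224*u - 10.04)/(11.2896*u^4 + 2.6208*u^3 + 21.8577*u^2 + 2.5194*u + 10.4329)
(5) = -7.6*t - 0.17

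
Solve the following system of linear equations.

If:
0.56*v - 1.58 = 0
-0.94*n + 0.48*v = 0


Then:
n = 1.44
v = 2.82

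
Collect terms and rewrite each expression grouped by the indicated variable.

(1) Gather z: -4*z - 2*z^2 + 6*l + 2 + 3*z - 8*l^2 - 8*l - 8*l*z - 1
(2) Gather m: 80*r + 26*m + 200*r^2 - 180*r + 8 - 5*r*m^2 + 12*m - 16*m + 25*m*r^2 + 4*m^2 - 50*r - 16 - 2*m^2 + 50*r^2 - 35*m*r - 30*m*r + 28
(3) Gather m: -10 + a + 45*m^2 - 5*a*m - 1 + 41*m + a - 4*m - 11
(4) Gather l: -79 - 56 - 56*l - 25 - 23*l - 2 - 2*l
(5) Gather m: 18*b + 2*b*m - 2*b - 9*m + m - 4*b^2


(1) = -8*l^2 - 2*l - 2*z^2 + z*(-8*l - 1) + 1
(2) = m^2*(2 - 5*r) + m*(25*r^2 - 65*r + 22) + 250*r^2 - 150*r + 20
(3) = 2*a + 45*m^2 + m*(37 - 5*a) - 22
(4) = -81*l - 162
(5) = -4*b^2 + 16*b + m*(2*b - 8)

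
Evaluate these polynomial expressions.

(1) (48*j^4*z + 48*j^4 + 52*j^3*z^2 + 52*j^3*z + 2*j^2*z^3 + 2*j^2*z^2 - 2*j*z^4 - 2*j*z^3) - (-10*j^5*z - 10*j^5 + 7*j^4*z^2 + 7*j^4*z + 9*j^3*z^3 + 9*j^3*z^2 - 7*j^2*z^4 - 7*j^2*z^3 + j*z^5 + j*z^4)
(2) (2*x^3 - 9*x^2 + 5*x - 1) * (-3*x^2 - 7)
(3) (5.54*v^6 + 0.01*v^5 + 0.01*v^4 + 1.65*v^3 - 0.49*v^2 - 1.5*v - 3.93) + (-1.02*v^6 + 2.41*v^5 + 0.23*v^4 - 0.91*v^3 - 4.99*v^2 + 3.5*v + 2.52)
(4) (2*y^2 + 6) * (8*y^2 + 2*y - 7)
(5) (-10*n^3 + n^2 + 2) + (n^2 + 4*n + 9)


(1) = 10*j^5*z + 10*j^5 - 7*j^4*z^2 + 41*j^4*z + 48*j^4 - 9*j^3*z^3 + 43*j^3*z^2 + 52*j^3*z + 7*j^2*z^4 + 9*j^2*z^3 + 2*j^2*z^2 - j*z^5 - 3*j*z^4 - 2*j*z^3
(2) = -6*x^5 + 27*x^4 - 29*x^3 + 66*x^2 - 35*x + 7
(3) = 4.52*v^6 + 2.42*v^5 + 0.24*v^4 + 0.74*v^3 - 5.48*v^2 + 2.0*v - 1.41
(4) = 16*y^4 + 4*y^3 + 34*y^2 + 12*y - 42
(5) = -10*n^3 + 2*n^2 + 4*n + 11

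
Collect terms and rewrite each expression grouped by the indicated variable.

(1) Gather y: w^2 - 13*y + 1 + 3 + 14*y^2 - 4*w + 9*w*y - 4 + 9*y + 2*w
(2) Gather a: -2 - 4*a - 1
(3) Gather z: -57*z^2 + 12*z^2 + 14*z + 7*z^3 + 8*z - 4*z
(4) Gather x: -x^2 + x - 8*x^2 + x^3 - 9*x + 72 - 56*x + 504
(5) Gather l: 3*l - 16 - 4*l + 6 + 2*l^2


(1) = w^2 - 2*w + 14*y^2 + y*(9*w - 4)
(2) = -4*a - 3
(3) = 7*z^3 - 45*z^2 + 18*z
(4) = x^3 - 9*x^2 - 64*x + 576
(5) = 2*l^2 - l - 10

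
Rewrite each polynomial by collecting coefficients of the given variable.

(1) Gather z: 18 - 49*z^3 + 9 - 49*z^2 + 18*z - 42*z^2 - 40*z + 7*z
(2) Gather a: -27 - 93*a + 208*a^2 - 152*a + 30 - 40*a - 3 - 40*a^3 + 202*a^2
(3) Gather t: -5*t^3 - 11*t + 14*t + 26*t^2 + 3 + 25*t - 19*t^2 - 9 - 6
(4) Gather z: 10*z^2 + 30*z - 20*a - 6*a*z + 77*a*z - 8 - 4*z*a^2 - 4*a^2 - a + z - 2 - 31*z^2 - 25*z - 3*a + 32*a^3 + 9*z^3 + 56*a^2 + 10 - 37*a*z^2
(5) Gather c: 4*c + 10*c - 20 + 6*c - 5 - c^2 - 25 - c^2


(1) = -49*z^3 - 91*z^2 - 15*z + 27
(2) = -40*a^3 + 410*a^2 - 285*a
(3) = -5*t^3 + 7*t^2 + 28*t - 12
(4) = 32*a^3 + 52*a^2 - 24*a + 9*z^3 + z^2*(-37*a - 21) + z*(-4*a^2 + 71*a + 6)
(5) = -2*c^2 + 20*c - 50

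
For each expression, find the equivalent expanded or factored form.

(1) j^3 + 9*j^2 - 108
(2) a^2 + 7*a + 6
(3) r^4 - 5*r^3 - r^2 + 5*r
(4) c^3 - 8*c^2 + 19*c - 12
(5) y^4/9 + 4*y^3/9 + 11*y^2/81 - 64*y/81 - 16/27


(1) = (j - 3)*(j + 6)^2
(2) = (a + 1)*(a + 6)
(3) = r*(r - 5)*(r - 1)*(r + 1)
(4) = (c - 4)*(c - 3)*(c - 1)
(5) = (y/3 + 1/3)*(y/3 + 1)*(y - 4/3)*(y + 4/3)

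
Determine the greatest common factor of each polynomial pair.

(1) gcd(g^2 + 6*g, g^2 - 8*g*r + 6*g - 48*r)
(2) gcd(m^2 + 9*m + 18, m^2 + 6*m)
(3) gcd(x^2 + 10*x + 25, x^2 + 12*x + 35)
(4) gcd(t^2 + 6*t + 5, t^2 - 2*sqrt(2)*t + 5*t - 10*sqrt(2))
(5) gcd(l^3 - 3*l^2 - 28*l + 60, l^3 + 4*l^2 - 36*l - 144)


(1) = gcd(g*(g + 6), (g + 6)*(g - 8*r)) = g + 6
(2) = gcd((m + 3)*(m + 6), m*(m + 6)) = m + 6
(3) = x + 5
(4) = gcd((t + 1)*(t + 5), (t + 5)*(t - 2*sqrt(2))) = t + 5
(5) = gcd((l - 6)*(l - 2)*(l + 5), (l - 6)*(l + 4)*(l + 6)) = l - 6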